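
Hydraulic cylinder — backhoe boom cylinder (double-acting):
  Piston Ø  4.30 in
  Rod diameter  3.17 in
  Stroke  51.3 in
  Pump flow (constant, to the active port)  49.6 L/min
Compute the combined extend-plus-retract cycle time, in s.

Cap-side area A_cap = π/4 × (4.30 in)² = 14.52 in^2
Rod-side annular area A_ann = π/4 × (4.30² − 3.17²) = 6.630 in^2
t_ext = A_cap·L/Q = 14.77 s
t_ret = A_ann·L/Q = 6.742 s
t_cycle = t_ext + t_ret

t ≈ 21.5 s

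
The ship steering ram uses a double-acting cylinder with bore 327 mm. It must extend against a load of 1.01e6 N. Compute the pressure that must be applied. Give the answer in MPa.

P ≈ 12.0 MPa

Cap-side area A_cap = π/4 × (327 mm)² = 83980 mm^2
P = F / A = 1.01e6 N / A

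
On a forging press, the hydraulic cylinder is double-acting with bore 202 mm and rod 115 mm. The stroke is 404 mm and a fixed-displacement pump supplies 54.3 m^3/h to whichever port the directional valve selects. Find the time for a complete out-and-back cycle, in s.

t ≈ 1.44 s

Cap-side area A_cap = π/4 × (202 mm)² = 32050 mm^2
Rod-side annular area A_ann = π/4 × (202² − 115²) = 21660 mm^2
t_ext = A_cap·L/Q = 0.8584 s
t_ret = A_ann·L/Q = 0.5802 s
t_cycle = t_ext + t_ret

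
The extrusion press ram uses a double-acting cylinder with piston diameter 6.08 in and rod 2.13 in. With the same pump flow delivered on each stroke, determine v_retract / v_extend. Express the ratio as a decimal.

v_ret/v_ext ≈ 1.14

Cap-side area A_cap = π/4 × (6.08 in)² = 29.03 in^2
Rod-side annular area A_ann = π/4 × (6.08² − 2.13²) = 25.47 in^2
For equal Q, v ∝ 1/A, so v_ret/v_ext = A_cap/A_ann.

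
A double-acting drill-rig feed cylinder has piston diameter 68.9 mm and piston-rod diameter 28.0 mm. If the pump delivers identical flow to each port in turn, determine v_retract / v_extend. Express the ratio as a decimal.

v_ret/v_ext ≈ 1.20

Cap-side area A_cap = π/4 × (68.9 mm)² = 3728 mm^2
Rod-side annular area A_ann = π/4 × (68.9² − 28.0²) = 3113 mm^2
For equal Q, v ∝ 1/A, so v_ret/v_ext = A_cap/A_ann.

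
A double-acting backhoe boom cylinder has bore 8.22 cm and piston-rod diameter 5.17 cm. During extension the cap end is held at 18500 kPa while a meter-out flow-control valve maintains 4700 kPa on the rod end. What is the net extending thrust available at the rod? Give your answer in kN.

F ≈ 83.1 kN

Cap-side area A_cap = π/4 × (8.22 cm)² = 53.07 cm^2
Rod-side annular area A_ann = π/4 × (8.22² − 5.17²) = 32.08 cm^2
Net thrust = P_cap·A_cap − P_rod·A_ann = 98.18 kN − 15.08 kN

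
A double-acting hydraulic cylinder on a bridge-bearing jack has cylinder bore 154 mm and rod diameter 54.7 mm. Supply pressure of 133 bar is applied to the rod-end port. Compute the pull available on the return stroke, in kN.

Rod-side annular area A_ann = π/4 × (154² − 54.7²) = 16280 mm^2
On retraction the pressure acts on the annular area (bore minus rod).
F = P × A_ann

F ≈ 216 kN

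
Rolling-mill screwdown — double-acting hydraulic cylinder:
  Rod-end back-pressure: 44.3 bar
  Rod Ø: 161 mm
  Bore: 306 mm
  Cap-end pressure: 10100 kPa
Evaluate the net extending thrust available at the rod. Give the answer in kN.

F ≈ 507 kN

Cap-side area A_cap = π/4 × (306 mm)² = 73540 mm^2
Rod-side annular area A_ann = π/4 × (306² − 161²) = 53180 mm^2
Net thrust = P_cap·A_cap − P_rod·A_ann = 742.8 kN − 235.6 kN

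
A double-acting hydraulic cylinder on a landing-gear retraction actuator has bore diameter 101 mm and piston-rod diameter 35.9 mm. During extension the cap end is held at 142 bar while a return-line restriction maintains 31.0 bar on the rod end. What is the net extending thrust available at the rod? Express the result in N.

Cap-side area A_cap = π/4 × (101 mm)² = 8012 mm^2
Rod-side annular area A_ann = π/4 × (101² − 35.9²) = 7000 mm^2
Net thrust = P_cap·A_cap − P_rod·A_ann = 1.138e5 N − 21700 N

F ≈ 92100 N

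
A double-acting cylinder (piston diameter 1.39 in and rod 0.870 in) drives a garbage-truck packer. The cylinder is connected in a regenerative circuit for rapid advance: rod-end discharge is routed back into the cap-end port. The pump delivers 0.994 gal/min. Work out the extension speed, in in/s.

In regeneration the rod-end outflow joins the pump flow into the cap end, so the net volume the pump must supply per unit advance equals the rod cross-section area.
Rod cross-section A_rod = π/4 × (0.870 in)² = 0.5945 in^2
v = Q_pump / A_rod

v ≈ 6.44 in/s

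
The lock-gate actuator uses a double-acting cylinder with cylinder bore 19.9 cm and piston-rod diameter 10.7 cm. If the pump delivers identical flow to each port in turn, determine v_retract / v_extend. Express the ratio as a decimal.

Cap-side area A_cap = π/4 × (19.9 cm)² = 311.0 cm^2
Rod-side annular area A_ann = π/4 × (19.9² − 10.7²) = 221.1 cm^2
For equal Q, v ∝ 1/A, so v_ret/v_ext = A_cap/A_ann.

v_ret/v_ext ≈ 1.41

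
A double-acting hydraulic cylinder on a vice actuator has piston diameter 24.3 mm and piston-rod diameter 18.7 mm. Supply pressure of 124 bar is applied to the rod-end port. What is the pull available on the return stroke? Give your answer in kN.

F ≈ 2.35 kN

Rod-side annular area A_ann = π/4 × (24.3² − 18.7²) = 189.1 mm^2
On retraction the pressure acts on the annular area (bore minus rod).
F = P × A_ann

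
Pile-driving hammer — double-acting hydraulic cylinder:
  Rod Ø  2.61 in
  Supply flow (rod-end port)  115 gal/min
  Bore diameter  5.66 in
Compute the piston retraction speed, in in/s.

Rod-side annular area A_ann = π/4 × (5.66² − 2.61²) = 19.81 in^2
Flow into the rod-end port fills the annular volume.
v = Q / A

v ≈ 22.3 in/s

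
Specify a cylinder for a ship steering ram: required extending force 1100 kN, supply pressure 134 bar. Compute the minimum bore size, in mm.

Extension force acts on the full piston face: F = P × (π/4)D².
D = √(4F / (πP)) = √(4 × 1100 kN / (π × 134 bar))

D ≈ 323 mm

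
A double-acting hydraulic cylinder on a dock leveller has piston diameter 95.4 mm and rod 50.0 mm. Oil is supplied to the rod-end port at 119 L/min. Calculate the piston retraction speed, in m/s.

Rod-side annular area A_ann = π/4 × (95.4² − 50.0²) = 5185 mm^2
Flow into the rod-end port fills the annular volume.
v = Q / A

v ≈ 0.383 m/s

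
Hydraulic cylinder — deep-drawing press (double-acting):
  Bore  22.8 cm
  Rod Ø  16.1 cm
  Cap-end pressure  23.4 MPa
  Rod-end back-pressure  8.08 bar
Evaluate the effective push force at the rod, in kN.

F ≈ 939 kN

Cap-side area A_cap = π/4 × (22.8 cm)² = 408.3 cm^2
Rod-side annular area A_ann = π/4 × (22.8² − 16.1²) = 204.7 cm^2
Net thrust = P_cap·A_cap − P_rod·A_ann = 955.4 kN − 16.54 kN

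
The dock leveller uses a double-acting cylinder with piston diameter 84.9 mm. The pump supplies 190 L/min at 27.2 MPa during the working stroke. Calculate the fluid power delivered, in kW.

W ≈ 86.1 kW

Hydraulic power = P × Q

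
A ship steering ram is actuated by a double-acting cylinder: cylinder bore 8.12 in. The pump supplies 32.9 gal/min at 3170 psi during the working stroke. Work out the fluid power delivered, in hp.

Hydraulic power = P × Q

W ≈ 60.8 hp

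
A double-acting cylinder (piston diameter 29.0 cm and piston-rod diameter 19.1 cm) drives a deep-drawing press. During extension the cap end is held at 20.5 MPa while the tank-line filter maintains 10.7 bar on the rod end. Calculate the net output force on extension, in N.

Cap-side area A_cap = π/4 × (29.0 cm)² = 660.5 cm^2
Rod-side annular area A_ann = π/4 × (29.0² − 19.1²) = 374.0 cm^2
Net thrust = P_cap·A_cap − P_rod·A_ann = 1.354e6 N − 40020 N

F ≈ 1.31e6 N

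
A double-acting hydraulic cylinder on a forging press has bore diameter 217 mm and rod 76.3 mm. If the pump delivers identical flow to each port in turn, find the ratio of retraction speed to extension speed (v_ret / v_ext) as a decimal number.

v_ret/v_ext ≈ 1.14

Cap-side area A_cap = π/4 × (217 mm)² = 36980 mm^2
Rod-side annular area A_ann = π/4 × (217² − 76.3²) = 32410 mm^2
For equal Q, v ∝ 1/A, so v_ret/v_ext = A_cap/A_ann.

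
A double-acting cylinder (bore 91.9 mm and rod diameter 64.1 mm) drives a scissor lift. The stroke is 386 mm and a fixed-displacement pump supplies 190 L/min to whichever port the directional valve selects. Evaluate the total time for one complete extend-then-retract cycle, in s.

Cap-side area A_cap = π/4 × (91.9 mm)² = 6633 mm^2
Rod-side annular area A_ann = π/4 × (91.9² − 64.1²) = 3406 mm^2
t_ext = A_cap·L/Q = 0.8085 s
t_ret = A_ann·L/Q = 0.4152 s
t_cycle = t_ext + t_ret

t ≈ 1.22 s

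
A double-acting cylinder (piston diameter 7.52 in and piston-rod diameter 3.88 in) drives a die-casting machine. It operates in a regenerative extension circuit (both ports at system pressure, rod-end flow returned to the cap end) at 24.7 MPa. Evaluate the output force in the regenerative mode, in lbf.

With equal pressure on both faces, forces on the annular region cancel; the net push is pressure × rod cross-section.
Rod cross-section A_rod = π/4 × (3.88 in)² = 11.82 in^2
F = P × A_rod

F ≈ 42400 lbf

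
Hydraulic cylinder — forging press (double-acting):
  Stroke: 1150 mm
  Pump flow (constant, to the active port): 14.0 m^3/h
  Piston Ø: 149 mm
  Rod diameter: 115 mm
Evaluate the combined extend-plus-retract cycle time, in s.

Cap-side area A_cap = π/4 × (149 mm)² = 17440 mm^2
Rod-side annular area A_ann = π/4 × (149² − 115²) = 7050 mm^2
t_ext = A_cap·L/Q = 5.156 s
t_ret = A_ann·L/Q = 2.085 s
t_cycle = t_ext + t_ret

t ≈ 7.24 s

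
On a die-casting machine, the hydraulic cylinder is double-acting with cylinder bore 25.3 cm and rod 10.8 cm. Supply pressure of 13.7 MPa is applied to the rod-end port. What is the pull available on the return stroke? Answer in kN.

Rod-side annular area A_ann = π/4 × (25.3² − 10.8²) = 411.1 cm^2
On retraction the pressure acts on the annular area (bore minus rod).
F = P × A_ann

F ≈ 563 kN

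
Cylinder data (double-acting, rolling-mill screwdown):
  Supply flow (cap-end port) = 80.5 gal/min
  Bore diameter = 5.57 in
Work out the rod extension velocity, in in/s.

v ≈ 12.7 in/s

Cap-side area A_cap = π/4 × (5.57 in)² = 24.37 in^2
v = Q / A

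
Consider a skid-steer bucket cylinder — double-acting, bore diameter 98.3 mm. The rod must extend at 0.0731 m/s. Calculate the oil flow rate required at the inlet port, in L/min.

Q ≈ 33.3 L/min

Cap-side area A_cap = π/4 × (98.3 mm)² = 7589 mm^2
Q = A × v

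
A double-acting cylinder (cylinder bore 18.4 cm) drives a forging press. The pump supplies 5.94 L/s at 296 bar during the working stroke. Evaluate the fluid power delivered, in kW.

Hydraulic power = P × Q

W ≈ 176 kW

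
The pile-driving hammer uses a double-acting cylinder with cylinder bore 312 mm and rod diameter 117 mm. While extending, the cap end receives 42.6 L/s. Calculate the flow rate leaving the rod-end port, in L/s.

Q_out ≈ 36.6 L/s

Cap-side area A_cap = π/4 × (312 mm)² = 76450 mm^2
Rod-side annular area A_ann = π/4 × (312² − 117²) = 65700 mm^2
Piston speed v = Q_in/A_cap; rod-end outflow Q_out = v × A_ann = Q_in × A_ann/A_cap.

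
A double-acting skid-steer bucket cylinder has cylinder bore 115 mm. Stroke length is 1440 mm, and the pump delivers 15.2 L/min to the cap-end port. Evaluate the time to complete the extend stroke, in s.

Cap-side area A_cap = π/4 × (115 mm)² = 10390 mm^2
Swept volume V = A × L; t = V / Q = A·L / Q

t ≈ 59.0 s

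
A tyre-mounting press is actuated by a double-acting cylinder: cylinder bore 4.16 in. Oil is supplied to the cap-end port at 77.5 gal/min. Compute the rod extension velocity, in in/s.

v ≈ 22.0 in/s

Cap-side area A_cap = π/4 × (4.16 in)² = 13.59 in^2
v = Q / A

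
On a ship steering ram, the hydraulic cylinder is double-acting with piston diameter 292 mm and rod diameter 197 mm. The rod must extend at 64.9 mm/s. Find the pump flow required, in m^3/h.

Q ≈ 15.6 m^3/h

Cap-side area A_cap = π/4 × (292 mm)² = 66970 mm^2
Q = A × v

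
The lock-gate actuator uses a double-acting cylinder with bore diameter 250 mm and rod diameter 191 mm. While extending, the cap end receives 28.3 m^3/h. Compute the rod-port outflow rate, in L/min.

Cap-side area A_cap = π/4 × (250 mm)² = 49090 mm^2
Rod-side annular area A_ann = π/4 × (250² − 191²) = 20440 mm^2
Piston speed v = Q_in/A_cap; rod-end outflow Q_out = v × A_ann = Q_in × A_ann/A_cap.

Q_out ≈ 196 L/min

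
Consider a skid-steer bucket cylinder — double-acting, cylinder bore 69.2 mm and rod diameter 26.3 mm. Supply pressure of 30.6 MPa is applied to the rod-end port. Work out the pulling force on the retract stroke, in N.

Rod-side annular area A_ann = π/4 × (69.2² − 26.3²) = 3218 mm^2
On retraction the pressure acts on the annular area (bore minus rod).
F = P × A_ann

F ≈ 98500 N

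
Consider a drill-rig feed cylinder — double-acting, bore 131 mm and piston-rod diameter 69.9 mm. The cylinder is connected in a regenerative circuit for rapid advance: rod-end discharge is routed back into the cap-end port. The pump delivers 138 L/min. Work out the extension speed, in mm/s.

In regeneration the rod-end outflow joins the pump flow into the cap end, so the net volume the pump must supply per unit advance equals the rod cross-section area.
Rod cross-section A_rod = π/4 × (69.9 mm)² = 3837 mm^2
v = Q_pump / A_rod

v ≈ 599 mm/s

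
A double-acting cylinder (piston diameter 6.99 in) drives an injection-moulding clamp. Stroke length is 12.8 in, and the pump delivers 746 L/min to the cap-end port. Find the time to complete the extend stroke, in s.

Cap-side area A_cap = π/4 × (6.99 in)² = 38.37 in^2
Swept volume V = A × L; t = V / Q = A·L / Q

t ≈ 0.647 s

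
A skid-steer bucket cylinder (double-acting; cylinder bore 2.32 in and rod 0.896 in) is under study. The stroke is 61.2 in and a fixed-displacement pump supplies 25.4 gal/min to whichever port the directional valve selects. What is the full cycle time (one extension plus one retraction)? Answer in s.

Cap-side area A_cap = π/4 × (2.32 in)² = 4.227 in^2
Rod-side annular area A_ann = π/4 × (2.32² − 0.896²) = 3.597 in^2
t_ext = A_cap·L/Q = 2.646 s
t_ret = A_ann·L/Q = 2.251 s
t_cycle = t_ext + t_ret

t ≈ 4.90 s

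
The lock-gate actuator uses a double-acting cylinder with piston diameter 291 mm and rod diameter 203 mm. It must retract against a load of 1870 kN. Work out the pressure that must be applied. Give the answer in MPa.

P ≈ 54.8 MPa

Rod-side annular area A_ann = π/4 × (291² − 203²) = 34140 mm^2
Retraction: pressure acts on the annular area.
P = F / A = 1870 kN / A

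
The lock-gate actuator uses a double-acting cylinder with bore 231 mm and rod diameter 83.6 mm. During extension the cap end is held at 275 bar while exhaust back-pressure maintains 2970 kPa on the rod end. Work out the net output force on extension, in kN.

Cap-side area A_cap = π/4 × (231 mm)² = 41910 mm^2
Rod-side annular area A_ann = π/4 × (231² − 83.6²) = 36420 mm^2
Net thrust = P_cap·A_cap − P_rod·A_ann = 1153 kN − 108.2 kN

F ≈ 1040 kN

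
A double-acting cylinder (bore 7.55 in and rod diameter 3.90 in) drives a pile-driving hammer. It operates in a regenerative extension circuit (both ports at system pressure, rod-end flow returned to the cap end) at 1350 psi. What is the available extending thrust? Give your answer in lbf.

F ≈ 16100 lbf

With equal pressure on both faces, forces on the annular region cancel; the net push is pressure × rod cross-section.
Rod cross-section A_rod = π/4 × (3.90 in)² = 11.95 in^2
F = P × A_rod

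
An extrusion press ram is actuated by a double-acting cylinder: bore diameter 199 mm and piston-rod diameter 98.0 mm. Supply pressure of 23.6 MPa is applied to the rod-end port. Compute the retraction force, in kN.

Rod-side annular area A_ann = π/4 × (199² − 98.0²) = 23560 mm^2
On retraction the pressure acts on the annular area (bore minus rod).
F = P × A_ann

F ≈ 556 kN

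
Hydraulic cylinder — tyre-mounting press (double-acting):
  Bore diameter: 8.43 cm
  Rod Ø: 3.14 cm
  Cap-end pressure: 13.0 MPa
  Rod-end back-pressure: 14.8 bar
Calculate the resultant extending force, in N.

Cap-side area A_cap = π/4 × (8.43 cm)² = 55.81 cm^2
Rod-side annular area A_ann = π/4 × (8.43² − 3.14²) = 48.07 cm^2
Net thrust = P_cap·A_cap − P_rod·A_ann = 72560 N − 7114 N

F ≈ 65400 N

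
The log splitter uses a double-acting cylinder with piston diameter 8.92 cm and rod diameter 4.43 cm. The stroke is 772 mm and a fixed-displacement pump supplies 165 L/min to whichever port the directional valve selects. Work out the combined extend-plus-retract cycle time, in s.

Cap-side area A_cap = π/4 × (8.92 cm)² = 62.49 cm^2
Rod-side annular area A_ann = π/4 × (8.92² − 4.43²) = 47.08 cm^2
t_ext = A_cap·L/Q = 1.754 s
t_ret = A_ann·L/Q = 1.322 s
t_cycle = t_ext + t_ret

t ≈ 3.08 s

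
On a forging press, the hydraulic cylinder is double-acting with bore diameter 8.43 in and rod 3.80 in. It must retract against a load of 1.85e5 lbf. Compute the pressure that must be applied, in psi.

P ≈ 4160 psi

Rod-side annular area A_ann = π/4 × (8.43² − 3.80²) = 44.47 in^2
Retraction: pressure acts on the annular area.
P = F / A = 1.85e5 lbf / A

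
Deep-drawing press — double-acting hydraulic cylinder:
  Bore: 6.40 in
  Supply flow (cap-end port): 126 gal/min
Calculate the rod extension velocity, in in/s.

Cap-side area A_cap = π/4 × (6.40 in)² = 32.17 in^2
v = Q / A

v ≈ 15.1 in/s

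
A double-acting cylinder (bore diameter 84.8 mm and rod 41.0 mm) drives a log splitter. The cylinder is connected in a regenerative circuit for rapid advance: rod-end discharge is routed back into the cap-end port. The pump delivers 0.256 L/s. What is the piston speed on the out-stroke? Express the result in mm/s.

v ≈ 194 mm/s

In regeneration the rod-end outflow joins the pump flow into the cap end, so the net volume the pump must supply per unit advance equals the rod cross-section area.
Rod cross-section A_rod = π/4 × (41.0 mm)² = 1320 mm^2
v = Q_pump / A_rod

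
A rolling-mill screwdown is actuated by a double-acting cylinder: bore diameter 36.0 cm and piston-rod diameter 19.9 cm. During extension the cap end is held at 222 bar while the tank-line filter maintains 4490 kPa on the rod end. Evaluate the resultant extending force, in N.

Cap-side area A_cap = π/4 × (36.0 cm)² = 1018 cm^2
Rod-side annular area A_ann = π/4 × (36.0² − 19.9²) = 706.9 cm^2
Net thrust = P_cap·A_cap − P_rod·A_ann = 2.260e6 N − 3.174e5 N

F ≈ 1.94e6 N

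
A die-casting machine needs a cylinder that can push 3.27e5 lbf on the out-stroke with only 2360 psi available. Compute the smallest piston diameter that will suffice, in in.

Extension force acts on the full piston face: F = P × (π/4)D².
D = √(4F / (πP)) = √(4 × 3.27e5 lbf / (π × 2360 psi))

D ≈ 13.3 in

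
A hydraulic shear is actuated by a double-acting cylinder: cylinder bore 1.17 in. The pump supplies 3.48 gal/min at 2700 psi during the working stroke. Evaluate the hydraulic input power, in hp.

W ≈ 5.48 hp

Hydraulic power = P × Q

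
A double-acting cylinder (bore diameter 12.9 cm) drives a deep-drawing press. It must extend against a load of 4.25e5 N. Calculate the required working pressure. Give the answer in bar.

Cap-side area A_cap = π/4 × (12.9 cm)² = 130.7 cm^2
P = F / A = 4.25e5 N / A

P ≈ 325 bar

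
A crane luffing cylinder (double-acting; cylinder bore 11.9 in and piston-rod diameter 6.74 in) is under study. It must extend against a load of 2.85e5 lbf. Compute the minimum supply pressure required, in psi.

Cap-side area A_cap = π/4 × (11.9 in)² = 111.2 in^2
P = F / A = 2.85e5 lbf / A

P ≈ 2560 psi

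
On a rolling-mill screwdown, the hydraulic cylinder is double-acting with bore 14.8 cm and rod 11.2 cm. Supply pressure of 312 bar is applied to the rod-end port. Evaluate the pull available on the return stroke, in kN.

F ≈ 229 kN

Rod-side annular area A_ann = π/4 × (14.8² − 11.2²) = 73.51 cm^2
On retraction the pressure acts on the annular area (bore minus rod).
F = P × A_ann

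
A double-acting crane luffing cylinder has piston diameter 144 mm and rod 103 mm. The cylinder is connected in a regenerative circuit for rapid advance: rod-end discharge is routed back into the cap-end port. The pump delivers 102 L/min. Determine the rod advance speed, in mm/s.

In regeneration the rod-end outflow joins the pump flow into the cap end, so the net volume the pump must supply per unit advance equals the rod cross-section area.
Rod cross-section A_rod = π/4 × (103 mm)² = 8332 mm^2
v = Q_pump / A_rod

v ≈ 204 mm/s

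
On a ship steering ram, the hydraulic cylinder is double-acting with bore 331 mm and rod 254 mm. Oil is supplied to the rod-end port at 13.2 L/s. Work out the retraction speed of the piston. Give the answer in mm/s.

Rod-side annular area A_ann = π/4 × (331² − 254²) = 35380 mm^2
Flow into the rod-end port fills the annular volume.
v = Q / A

v ≈ 373 mm/s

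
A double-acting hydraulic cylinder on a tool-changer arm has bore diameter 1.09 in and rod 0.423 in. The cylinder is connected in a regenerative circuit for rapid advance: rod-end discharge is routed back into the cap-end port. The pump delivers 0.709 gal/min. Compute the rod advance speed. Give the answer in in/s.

v ≈ 19.4 in/s

In regeneration the rod-end outflow joins the pump flow into the cap end, so the net volume the pump must supply per unit advance equals the rod cross-section area.
Rod cross-section A_rod = π/4 × (0.423 in)² = 0.1405 in^2
v = Q_pump / A_rod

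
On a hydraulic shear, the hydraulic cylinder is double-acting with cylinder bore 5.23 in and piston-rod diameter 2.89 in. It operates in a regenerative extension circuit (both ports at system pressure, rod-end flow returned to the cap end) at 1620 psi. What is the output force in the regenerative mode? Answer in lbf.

With equal pressure on both faces, forces on the annular region cancel; the net push is pressure × rod cross-section.
Rod cross-section A_rod = π/4 × (2.89 in)² = 6.560 in^2
F = P × A_rod

F ≈ 10600 lbf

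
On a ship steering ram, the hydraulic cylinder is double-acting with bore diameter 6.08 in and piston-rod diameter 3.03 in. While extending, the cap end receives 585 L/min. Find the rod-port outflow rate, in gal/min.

Cap-side area A_cap = π/4 × (6.08 in)² = 29.03 in^2
Rod-side annular area A_ann = π/4 × (6.08² − 3.03²) = 21.82 in^2
Piston speed v = Q_in/A_cap; rod-end outflow Q_out = v × A_ann = Q_in × A_ann/A_cap.

Q_out ≈ 116 gal/min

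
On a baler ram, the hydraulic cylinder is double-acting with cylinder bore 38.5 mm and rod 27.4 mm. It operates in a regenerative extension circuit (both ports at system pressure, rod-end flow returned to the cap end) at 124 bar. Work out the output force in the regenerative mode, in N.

With equal pressure on both faces, forces on the annular region cancel; the net push is pressure × rod cross-section.
Rod cross-section A_rod = π/4 × (27.4 mm)² = 589.6 mm^2
F = P × A_rod

F ≈ 7310 N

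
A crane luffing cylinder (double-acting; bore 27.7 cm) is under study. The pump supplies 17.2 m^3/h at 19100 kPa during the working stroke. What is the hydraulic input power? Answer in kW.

Hydraulic power = P × Q

W ≈ 91.3 kW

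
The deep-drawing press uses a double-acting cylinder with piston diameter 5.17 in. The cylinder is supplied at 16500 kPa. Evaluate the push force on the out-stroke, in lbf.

F ≈ 50200 lbf

Cap-side area A_cap = π/4 × (5.17 in)² = 20.99 in^2
F = P × A_cap = 16500 kPa × A_cap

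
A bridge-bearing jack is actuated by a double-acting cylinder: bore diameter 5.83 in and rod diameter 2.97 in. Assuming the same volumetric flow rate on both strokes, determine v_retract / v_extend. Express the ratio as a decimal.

v_ret/v_ext ≈ 1.35

Cap-side area A_cap = π/4 × (5.83 in)² = 26.69 in^2
Rod-side annular area A_ann = π/4 × (5.83² − 2.97²) = 19.77 in^2
For equal Q, v ∝ 1/A, so v_ret/v_ext = A_cap/A_ann.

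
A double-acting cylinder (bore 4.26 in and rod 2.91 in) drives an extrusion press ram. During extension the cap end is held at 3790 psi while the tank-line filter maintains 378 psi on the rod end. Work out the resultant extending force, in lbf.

F ≈ 51100 lbf

Cap-side area A_cap = π/4 × (4.26 in)² = 14.25 in^2
Rod-side annular area A_ann = π/4 × (4.26² − 2.91²) = 7.602 in^2
Net thrust = P_cap·A_cap − P_rod·A_ann = 54020 lbf − 2874 lbf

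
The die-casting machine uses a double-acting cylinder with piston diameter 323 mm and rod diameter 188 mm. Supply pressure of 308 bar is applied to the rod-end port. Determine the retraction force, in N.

Rod-side annular area A_ann = π/4 × (323² − 188²) = 54180 mm^2
On retraction the pressure acts on the annular area (bore minus rod).
F = P × A_ann

F ≈ 1.67e6 N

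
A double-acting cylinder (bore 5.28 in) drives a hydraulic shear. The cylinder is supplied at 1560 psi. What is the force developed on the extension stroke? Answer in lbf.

Cap-side area A_cap = π/4 × (5.28 in)² = 21.90 in^2
F = P × A_cap = 1560 psi × A_cap

F ≈ 34200 lbf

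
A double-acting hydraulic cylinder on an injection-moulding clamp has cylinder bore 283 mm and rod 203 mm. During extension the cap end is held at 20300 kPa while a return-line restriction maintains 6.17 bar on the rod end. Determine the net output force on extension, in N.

F ≈ 1.26e6 N

Cap-side area A_cap = π/4 × (283 mm)² = 62900 mm^2
Rod-side annular area A_ann = π/4 × (283² − 203²) = 30540 mm^2
Net thrust = P_cap·A_cap − P_rod·A_ann = 1.277e6 N − 18840 N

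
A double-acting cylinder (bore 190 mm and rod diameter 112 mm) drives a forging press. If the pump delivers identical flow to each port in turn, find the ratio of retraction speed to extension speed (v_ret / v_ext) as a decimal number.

Cap-side area A_cap = π/4 × (190 mm)² = 28350 mm^2
Rod-side annular area A_ann = π/4 × (190² − 112²) = 18500 mm^2
For equal Q, v ∝ 1/A, so v_ret/v_ext = A_cap/A_ann.

v_ret/v_ext ≈ 1.53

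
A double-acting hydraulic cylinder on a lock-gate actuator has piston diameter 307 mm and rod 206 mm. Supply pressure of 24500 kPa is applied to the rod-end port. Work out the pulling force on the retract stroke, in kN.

Rod-side annular area A_ann = π/4 × (307² − 206²) = 40690 mm^2
On retraction the pressure acts on the annular area (bore minus rod).
F = P × A_ann

F ≈ 997 kN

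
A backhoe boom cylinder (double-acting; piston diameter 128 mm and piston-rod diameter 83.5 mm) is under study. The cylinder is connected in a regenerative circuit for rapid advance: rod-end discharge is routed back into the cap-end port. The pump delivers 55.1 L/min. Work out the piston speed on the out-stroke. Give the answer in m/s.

v ≈ 0.168 m/s

In regeneration the rod-end outflow joins the pump flow into the cap end, so the net volume the pump must supply per unit advance equals the rod cross-section area.
Rod cross-section A_rod = π/4 × (83.5 mm)² = 5476 mm^2
v = Q_pump / A_rod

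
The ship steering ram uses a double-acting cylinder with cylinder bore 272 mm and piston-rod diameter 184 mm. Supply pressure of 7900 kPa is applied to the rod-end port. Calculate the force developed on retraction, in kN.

F ≈ 249 kN

Rod-side annular area A_ann = π/4 × (272² − 184²) = 31520 mm^2
On retraction the pressure acts on the annular area (bore minus rod).
F = P × A_ann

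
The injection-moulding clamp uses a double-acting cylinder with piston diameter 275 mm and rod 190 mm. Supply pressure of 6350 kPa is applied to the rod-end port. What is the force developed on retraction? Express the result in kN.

Rod-side annular area A_ann = π/4 × (275² − 190²) = 31040 mm^2
On retraction the pressure acts on the annular area (bore minus rod).
F = P × A_ann

F ≈ 197 kN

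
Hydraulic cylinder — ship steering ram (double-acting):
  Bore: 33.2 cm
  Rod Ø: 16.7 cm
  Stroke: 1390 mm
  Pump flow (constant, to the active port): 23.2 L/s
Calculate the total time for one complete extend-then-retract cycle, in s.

t ≈ 9.06 s

Cap-side area A_cap = π/4 × (33.2 cm)² = 865.7 cm^2
Rod-side annular area A_ann = π/4 × (33.2² − 16.7²) = 646.7 cm^2
t_ext = A_cap·L/Q = 5.187 s
t_ret = A_ann·L/Q = 3.874 s
t_cycle = t_ext + t_ret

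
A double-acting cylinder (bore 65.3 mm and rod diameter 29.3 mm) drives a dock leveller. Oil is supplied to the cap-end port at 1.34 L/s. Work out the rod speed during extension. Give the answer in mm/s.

v ≈ 400 mm/s

Cap-side area A_cap = π/4 × (65.3 mm)² = 3349 mm^2
v = Q / A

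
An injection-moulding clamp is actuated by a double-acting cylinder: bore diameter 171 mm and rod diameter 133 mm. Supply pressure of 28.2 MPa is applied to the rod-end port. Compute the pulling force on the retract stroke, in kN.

Rod-side annular area A_ann = π/4 × (171² − 133²) = 9073 mm^2
On retraction the pressure acts on the annular area (bore minus rod).
F = P × A_ann

F ≈ 256 kN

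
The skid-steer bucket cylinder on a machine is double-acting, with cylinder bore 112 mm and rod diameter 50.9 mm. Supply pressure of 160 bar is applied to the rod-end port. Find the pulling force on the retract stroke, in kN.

F ≈ 125 kN

Rod-side annular area A_ann = π/4 × (112² − 50.9²) = 7817 mm^2
On retraction the pressure acts on the annular area (bore minus rod).
F = P × A_ann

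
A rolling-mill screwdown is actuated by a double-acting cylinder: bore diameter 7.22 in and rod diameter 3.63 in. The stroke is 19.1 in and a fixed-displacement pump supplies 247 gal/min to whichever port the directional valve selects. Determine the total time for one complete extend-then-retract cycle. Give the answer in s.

t ≈ 1.44 s

Cap-side area A_cap = π/4 × (7.22 in)² = 40.94 in^2
Rod-side annular area A_ann = π/4 × (7.22² − 3.63²) = 30.59 in^2
t_ext = A_cap·L/Q = 0.8223 s
t_ret = A_ann·L/Q = 0.6145 s
t_cycle = t_ext + t_ret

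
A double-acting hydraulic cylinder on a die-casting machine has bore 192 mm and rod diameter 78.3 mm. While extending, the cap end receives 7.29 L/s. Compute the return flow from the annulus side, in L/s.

Q_out ≈ 6.08 L/s

Cap-side area A_cap = π/4 × (192 mm)² = 28950 mm^2
Rod-side annular area A_ann = π/4 × (192² − 78.3²) = 24140 mm^2
Piston speed v = Q_in/A_cap; rod-end outflow Q_out = v × A_ann = Q_in × A_ann/A_cap.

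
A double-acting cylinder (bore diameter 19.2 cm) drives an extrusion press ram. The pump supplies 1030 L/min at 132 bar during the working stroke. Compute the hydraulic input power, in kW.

Hydraulic power = P × Q

W ≈ 227 kW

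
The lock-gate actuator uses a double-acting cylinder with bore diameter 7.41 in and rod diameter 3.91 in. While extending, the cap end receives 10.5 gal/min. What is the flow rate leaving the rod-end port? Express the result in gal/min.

Cap-side area A_cap = π/4 × (7.41 in)² = 43.12 in^2
Rod-side annular area A_ann = π/4 × (7.41² − 3.91²) = 31.12 in^2
Piston speed v = Q_in/A_cap; rod-end outflow Q_out = v × A_ann = Q_in × A_ann/A_cap.

Q_out ≈ 7.58 gal/min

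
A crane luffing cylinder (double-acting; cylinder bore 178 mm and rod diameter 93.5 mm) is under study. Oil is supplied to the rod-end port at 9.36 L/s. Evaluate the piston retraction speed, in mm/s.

Rod-side annular area A_ann = π/4 × (178² − 93.5²) = 18020 mm^2
Flow into the rod-end port fills the annular volume.
v = Q / A

v ≈ 519 mm/s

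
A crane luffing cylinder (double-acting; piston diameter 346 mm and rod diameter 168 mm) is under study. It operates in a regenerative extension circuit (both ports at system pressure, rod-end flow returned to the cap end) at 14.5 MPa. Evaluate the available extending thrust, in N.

F ≈ 3.21e5 N

With equal pressure on both faces, forces on the annular region cancel; the net push is pressure × rod cross-section.
Rod cross-section A_rod = π/4 × (168 mm)² = 22170 mm^2
F = P × A_rod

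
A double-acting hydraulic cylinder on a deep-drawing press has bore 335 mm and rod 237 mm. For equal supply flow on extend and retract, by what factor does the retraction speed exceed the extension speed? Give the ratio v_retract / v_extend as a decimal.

Cap-side area A_cap = π/4 × (335 mm)² = 88140 mm^2
Rod-side annular area A_ann = π/4 × (335² − 237²) = 44030 mm^2
For equal Q, v ∝ 1/A, so v_ret/v_ext = A_cap/A_ann.

v_ret/v_ext ≈ 2.00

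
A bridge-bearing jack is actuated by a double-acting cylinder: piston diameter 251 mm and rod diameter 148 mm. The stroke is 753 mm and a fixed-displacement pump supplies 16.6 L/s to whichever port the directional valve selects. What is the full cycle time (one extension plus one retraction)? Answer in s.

Cap-side area A_cap = π/4 × (251 mm)² = 49480 mm^2
Rod-side annular area A_ann = π/4 × (251² − 148²) = 32280 mm^2
t_ext = A_cap·L/Q = 2.245 s
t_ret = A_ann·L/Q = 1.464 s
t_cycle = t_ext + t_ret

t ≈ 3.71 s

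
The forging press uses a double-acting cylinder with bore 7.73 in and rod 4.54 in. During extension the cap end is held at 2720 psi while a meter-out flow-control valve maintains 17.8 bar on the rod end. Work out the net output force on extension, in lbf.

Cap-side area A_cap = π/4 × (7.73 in)² = 46.93 in^2
Rod-side annular area A_ann = π/4 × (7.73² − 4.54²) = 30.74 in^2
Net thrust = P_cap·A_cap − P_rod·A_ann = 1.276e5 lbf − 7936 lbf

F ≈ 1.20e5 lbf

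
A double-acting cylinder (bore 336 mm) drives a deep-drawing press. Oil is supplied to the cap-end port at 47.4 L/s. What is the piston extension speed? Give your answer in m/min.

Cap-side area A_cap = π/4 × (336 mm)² = 88670 mm^2
v = Q / A

v ≈ 32.1 m/min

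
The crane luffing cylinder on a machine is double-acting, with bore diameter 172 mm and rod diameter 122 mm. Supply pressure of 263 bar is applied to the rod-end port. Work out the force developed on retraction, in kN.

F ≈ 304 kN

Rod-side annular area A_ann = π/4 × (172² − 122²) = 11550 mm^2
On retraction the pressure acts on the annular area (bore minus rod).
F = P × A_ann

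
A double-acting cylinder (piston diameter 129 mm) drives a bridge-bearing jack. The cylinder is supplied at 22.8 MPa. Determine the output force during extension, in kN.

Cap-side area A_cap = π/4 × (129 mm)² = 13070 mm^2
F = P × A_cap = 22.8 MPa × A_cap

F ≈ 298 kN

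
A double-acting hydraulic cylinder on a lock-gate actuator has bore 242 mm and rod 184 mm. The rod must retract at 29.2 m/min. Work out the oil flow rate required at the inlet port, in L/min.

Rod-side annular area A_ann = π/4 × (242² − 184²) = 19410 mm^2
Q = A × v

Q ≈ 567 L/min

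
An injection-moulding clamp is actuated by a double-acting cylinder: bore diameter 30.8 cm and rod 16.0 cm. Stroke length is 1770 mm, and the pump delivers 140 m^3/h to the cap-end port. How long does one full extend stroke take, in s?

Cap-side area A_cap = π/4 × (30.8 cm)² = 745.1 cm^2
Swept volume V = A × L; t = V / Q = A·L / Q

t ≈ 3.39 s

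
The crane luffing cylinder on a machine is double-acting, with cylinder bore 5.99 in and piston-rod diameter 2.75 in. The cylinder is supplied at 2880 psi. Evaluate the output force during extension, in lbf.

Cap-side area A_cap = π/4 × (5.99 in)² = 28.18 in^2
F = P × A_cap = 2880 psi × A_cap

F ≈ 81200 lbf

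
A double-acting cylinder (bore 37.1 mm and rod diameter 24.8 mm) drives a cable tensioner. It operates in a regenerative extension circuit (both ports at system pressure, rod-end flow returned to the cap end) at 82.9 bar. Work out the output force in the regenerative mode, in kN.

F ≈ 4.00 kN

With equal pressure on both faces, forces on the annular region cancel; the net push is pressure × rod cross-section.
Rod cross-section A_rod = π/4 × (24.8 mm)² = 483.1 mm^2
F = P × A_rod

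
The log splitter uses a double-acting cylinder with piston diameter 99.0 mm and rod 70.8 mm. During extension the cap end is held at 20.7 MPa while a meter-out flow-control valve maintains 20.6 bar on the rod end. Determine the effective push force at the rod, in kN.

Cap-side area A_cap = π/4 × (99.0 mm)² = 7698 mm^2
Rod-side annular area A_ann = π/4 × (99.0² − 70.8²) = 3761 mm^2
Net thrust = P_cap·A_cap − P_rod·A_ann = 159.3 kN − 7.747 kN

F ≈ 152 kN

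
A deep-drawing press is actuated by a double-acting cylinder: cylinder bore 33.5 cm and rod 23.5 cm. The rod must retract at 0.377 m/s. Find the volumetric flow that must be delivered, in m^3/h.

Q ≈ 60.8 m^3/h

Rod-side annular area A_ann = π/4 × (33.5² − 23.5²) = 447.7 cm^2
Q = A × v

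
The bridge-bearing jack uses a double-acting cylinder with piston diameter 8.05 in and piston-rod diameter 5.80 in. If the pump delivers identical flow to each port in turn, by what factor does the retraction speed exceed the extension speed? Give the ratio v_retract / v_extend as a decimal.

v_ret/v_ext ≈ 2.08

Cap-side area A_cap = π/4 × (8.05 in)² = 50.90 in^2
Rod-side annular area A_ann = π/4 × (8.05² − 5.80²) = 24.47 in^2
For equal Q, v ∝ 1/A, so v_ret/v_ext = A_cap/A_ann.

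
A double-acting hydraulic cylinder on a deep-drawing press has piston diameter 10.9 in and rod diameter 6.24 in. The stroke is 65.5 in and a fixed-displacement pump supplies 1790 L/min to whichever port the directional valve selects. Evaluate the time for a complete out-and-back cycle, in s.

Cap-side area A_cap = π/4 × (10.9 in)² = 93.31 in^2
Rod-side annular area A_ann = π/4 × (10.9² − 6.24²) = 62.73 in^2
t_ext = A_cap·L/Q = 3.357 s
t_ret = A_ann·L/Q = 2.257 s
t_cycle = t_ext + t_ret

t ≈ 5.61 s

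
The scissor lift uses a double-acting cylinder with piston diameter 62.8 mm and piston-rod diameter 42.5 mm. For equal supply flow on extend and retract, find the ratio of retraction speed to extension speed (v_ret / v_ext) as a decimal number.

v_ret/v_ext ≈ 1.84

Cap-side area A_cap = π/4 × (62.8 mm)² = 3097 mm^2
Rod-side annular area A_ann = π/4 × (62.8² − 42.5²) = 1679 mm^2
For equal Q, v ∝ 1/A, so v_ret/v_ext = A_cap/A_ann.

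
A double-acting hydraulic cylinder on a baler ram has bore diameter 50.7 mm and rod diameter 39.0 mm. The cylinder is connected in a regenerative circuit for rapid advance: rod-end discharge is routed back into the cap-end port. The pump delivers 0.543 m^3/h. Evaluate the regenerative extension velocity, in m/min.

v ≈ 7.58 m/min

In regeneration the rod-end outflow joins the pump flow into the cap end, so the net volume the pump must supply per unit advance equals the rod cross-section area.
Rod cross-section A_rod = π/4 × (39.0 mm)² = 1195 mm^2
v = Q_pump / A_rod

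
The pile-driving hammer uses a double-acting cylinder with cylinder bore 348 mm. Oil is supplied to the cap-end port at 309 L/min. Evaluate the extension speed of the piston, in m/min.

Cap-side area A_cap = π/4 × (348 mm)² = 95110 mm^2
v = Q / A

v ≈ 3.25 m/min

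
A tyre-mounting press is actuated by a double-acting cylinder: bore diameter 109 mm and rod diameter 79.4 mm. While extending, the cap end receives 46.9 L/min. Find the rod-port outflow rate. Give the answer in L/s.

Q_out ≈ 0.367 L/s

Cap-side area A_cap = π/4 × (109 mm)² = 9331 mm^2
Rod-side annular area A_ann = π/4 × (109² − 79.4²) = 4380 mm^2
Piston speed v = Q_in/A_cap; rod-end outflow Q_out = v × A_ann = Q_in × A_ann/A_cap.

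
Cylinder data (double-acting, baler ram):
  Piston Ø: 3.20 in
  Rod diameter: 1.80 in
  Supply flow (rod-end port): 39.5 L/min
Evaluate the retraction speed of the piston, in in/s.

v ≈ 7.31 in/s

Rod-side annular area A_ann = π/4 × (3.20² − 1.80²) = 5.498 in^2
Flow into the rod-end port fills the annular volume.
v = Q / A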